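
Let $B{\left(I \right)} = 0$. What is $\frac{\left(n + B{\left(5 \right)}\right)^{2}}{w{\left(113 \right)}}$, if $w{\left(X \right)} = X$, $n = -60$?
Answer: $\frac{3600}{113} \approx 31.858$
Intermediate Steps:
$\frac{\left(n + B{\left(5 \right)}\right)^{2}}{w{\left(113 \right)}} = \frac{\left(-60 + 0\right)^{2}}{113} = \left(-60\right)^{2} \cdot \frac{1}{113} = 3600 \cdot \frac{1}{113} = \frac{3600}{113}$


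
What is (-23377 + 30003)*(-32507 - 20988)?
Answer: -354457870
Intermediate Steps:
(-23377 + 30003)*(-32507 - 20988) = 6626*(-53495) = -354457870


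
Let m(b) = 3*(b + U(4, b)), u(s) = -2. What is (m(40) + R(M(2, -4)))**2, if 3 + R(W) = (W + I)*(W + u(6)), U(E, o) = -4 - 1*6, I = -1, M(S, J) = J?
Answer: 13689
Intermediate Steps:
U(E, o) = -10 (U(E, o) = -4 - 6 = -10)
R(W) = -3 + (-1 + W)*(-2 + W) (R(W) = -3 + (W - 1)*(W - 2) = -3 + (-1 + W)*(-2 + W))
m(b) = -30 + 3*b (m(b) = 3*(b - 10) = 3*(-10 + b) = -30 + 3*b)
(m(40) + R(M(2, -4)))**2 = ((-30 + 3*40) + (-1 + (-4)**2 - 3*(-4)))**2 = ((-30 + 120) + (-1 + 16 + 12))**2 = (90 + 27)**2 = 117**2 = 13689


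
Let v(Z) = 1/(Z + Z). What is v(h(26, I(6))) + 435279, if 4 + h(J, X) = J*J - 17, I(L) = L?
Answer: 570215491/1310 ≈ 4.3528e+5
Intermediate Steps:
h(J, X) = -21 + J² (h(J, X) = -4 + (J*J - 17) = -4 + (J² - 17) = -4 + (-17 + J²) = -21 + J²)
v(Z) = 1/(2*Z)
v(h(26, I(6))) + 435279 = 1/(2*(-21 + 26²)) + 435279 = 1/(2*(-21 + 676)) + 435279 = (½)/655 + 435279 = (½)*(1/655) + 435279 = 1/1310 + 435279 = 570215491/1310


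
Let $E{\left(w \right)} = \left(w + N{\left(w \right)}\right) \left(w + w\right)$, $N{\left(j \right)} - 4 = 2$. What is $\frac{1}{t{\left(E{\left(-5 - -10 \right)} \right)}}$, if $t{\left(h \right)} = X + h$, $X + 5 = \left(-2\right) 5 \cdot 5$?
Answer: $\frac{1}{55} \approx 0.018182$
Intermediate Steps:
$N{\left(j \right)} = 6$ ($N{\left(j \right)} = 4 + 2 = 6$)
$X = -55$ ($X = -5 + \left(-2\right) 5 \cdot 5 = -5 - 50 = -55$)
$E{\left(w \right)} = 2 w \left(6 + w\right)$ ($E{\left(w \right)} = \left(w + 6\right) \left(w + w\right) = \left(6 + w\right) 2 w = 2 w \left(6 + w\right)$)
$t{\left(h \right)} = -55 + h$
$\frac{1}{t{\left(E{\left(-5 - -10 \right)} \right)}} = \frac{1}{-55 + 2 \left(-5 - -10\right) \left(6 - -5\right)} = \frac{1}{-55 + 2 \left(-5 + 10\right) \left(6 + \left(-5 + 10\right)\right)} = \frac{1}{-55 + 2 \cdot 5 \left(6 + 5\right)} = \frac{1}{-55 + 2 \cdot 5 \cdot 11} = \frac{1}{-55 + 110} = \frac{1}{55}$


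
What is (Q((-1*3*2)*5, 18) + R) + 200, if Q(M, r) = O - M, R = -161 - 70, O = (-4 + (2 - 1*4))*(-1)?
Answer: 5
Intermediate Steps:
O = 6 (O = (-4 + (2 - 4))*(-1) = (-4 - 2)*(-1) = -6*(-1) = 6)
R = -231
Q(M, r) = 6 - M
(Q((-1*3*2)*5, 18) + R) + 200 = ((6 - -1*3*2*5) - 231) + 200 = ((6 - (-3*2)*5) - 231) + 200 = ((6 - (-6)*5) - 231) + 200 = ((6 - 1*(-30)) - 231) + 200 = ((6 + 30) - 231) + 200 = (36 - 231) + 200 = -195 + 200 = 5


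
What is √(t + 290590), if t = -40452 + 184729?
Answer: √434867 ≈ 659.44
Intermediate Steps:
t = 144277
√(t + 290590) = √(144277 + 290590) = √434867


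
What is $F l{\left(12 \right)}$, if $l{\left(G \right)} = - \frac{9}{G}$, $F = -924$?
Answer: $693$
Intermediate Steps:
$F l{\left(12 \right)} = - 924 \left(- \frac{9}{12}\right) = - 924 \left(\left(-9\right) \frac{1}{12}\right) = \left(-924\right) \left(- \frac{3}{4}\right) = 693$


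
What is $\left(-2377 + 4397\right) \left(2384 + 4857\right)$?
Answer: $14626820$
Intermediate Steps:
$\left(-2377 + 4397\right) \left(2384 + 4857\right) = 2020 \cdot 7241 = 14626820$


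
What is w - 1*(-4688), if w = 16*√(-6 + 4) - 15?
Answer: 4673 + 16*I*√2 ≈ 4673.0 + 22.627*I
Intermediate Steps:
w = -15 + 16*I*√2 (w = 16*√(-2) - 15 = 16*(I*√2) - 15 = 16*I*√2 - 15 = -15 + 16*I*√2 ≈ -15.0 + 22.627*I)
w - 1*(-4688) = (-15 + 16*I*√2) - 1*(-4688) = (-15 + 16*I*√2) + 4688 = 4673 + 16*I*√2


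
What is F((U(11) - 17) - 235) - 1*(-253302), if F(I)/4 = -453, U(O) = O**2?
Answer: 251490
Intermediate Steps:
F(I) = -1812 (F(I) = 4*(-453) = -1812)
F((U(11) - 17) - 235) - 1*(-253302) = -1812 - 1*(-253302) = -1812 + 253302 = 251490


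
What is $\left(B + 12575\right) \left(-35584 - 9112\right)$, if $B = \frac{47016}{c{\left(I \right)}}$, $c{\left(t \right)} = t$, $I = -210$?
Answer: $- \frac{19321589144}{35} \approx -5.5205 \cdot 10^{8}$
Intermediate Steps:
$B = - \frac{7836}{35}$ ($B = \frac{47016}{-210} = 47016 \left(- \frac{1}{210}\right) = - \frac{7836}{35} \approx -223.89$)
$\left(B + 12575\right) \left(-35584 - 9112\right) = \left(- \frac{7836}{35} + 12575\right) \left(-35584 - 9112\right) = \frac{432289}{35} \left(-44696\right) = - \frac{19321589144}{35}$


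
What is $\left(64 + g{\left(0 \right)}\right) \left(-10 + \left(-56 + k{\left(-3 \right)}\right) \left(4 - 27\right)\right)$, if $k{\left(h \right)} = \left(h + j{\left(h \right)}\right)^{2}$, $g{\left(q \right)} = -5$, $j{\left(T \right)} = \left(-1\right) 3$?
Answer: $26550$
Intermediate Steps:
$j{\left(T \right)} = -3$
$k{\left(h \right)} = \left(-3 + h\right)^{2}$ ($k{\left(h \right)} = \left(h - 3\right)^{2} = \left(-3 + h\right)^{2}$)
$\left(64 + g{\left(0 \right)}\right) \left(-10 + \left(-56 + k{\left(-3 \right)}\right) \left(4 - 27\right)\right) = \left(64 - 5\right) \left(-10 + \left(-56 + \left(-3 - 3\right)^{2}\right) \left(4 - 27\right)\right) = 59 \left(-10 + \left(-56 + \left(-6\right)^{2}\right) \left(-23\right)\right) = 59 \left(-10 + \left(-56 + 36\right) \left(-23\right)\right) = 59 \left(-10 - -460\right) = 59 \left(-10 + 460\right) = 59 \cdot 450 = 26550$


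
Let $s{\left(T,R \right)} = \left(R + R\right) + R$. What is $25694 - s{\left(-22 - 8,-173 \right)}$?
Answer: $26213$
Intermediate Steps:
$s{\left(T,R \right)} = 3 R$ ($s{\left(T,R \right)} = 2 R + R = 3 R$)
$25694 - s{\left(-22 - 8,-173 \right)} = 25694 - 3 \left(-173\right) = 25694 - -519 = 25694 + 519 = 26213$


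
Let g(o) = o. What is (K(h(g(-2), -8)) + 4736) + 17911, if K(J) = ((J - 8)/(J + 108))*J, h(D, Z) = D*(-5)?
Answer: 1336183/59 ≈ 22647.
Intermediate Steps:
h(D, Z) = -5*D
K(J) = J*(-8 + J)/(108 + J) (K(J) = ((-8 + J)/(108 + J))*J = J*(-8 + J)/(108 + J))
(K(h(g(-2), -8)) + 4736) + 17911 = ((-5*(-2))*(-8 - 5*(-2))/(108 - 5*(-2)) + 4736) + 17911 = (10*(-8 + 10)/(108 + 10) + 4736) + 17911 = (10*2/118 + 4736) + 17911 = (10*(1/118)*2 + 4736) + 17911 = (10/59 + 4736) + 17911 = 279434/59 + 17911 = 1336183/59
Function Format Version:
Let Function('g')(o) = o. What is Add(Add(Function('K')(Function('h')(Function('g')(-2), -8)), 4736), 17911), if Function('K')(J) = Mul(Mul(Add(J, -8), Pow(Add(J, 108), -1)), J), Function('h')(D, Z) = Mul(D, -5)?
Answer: Rational(1336183, 59) ≈ 22647.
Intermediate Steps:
Function('h')(D, Z) = Mul(-5, D)
Function('K')(J) = Mul(J, Pow(Add(108, J), -1), Add(-8, J)) (Function('K')(J) = Mul(Mul(Add(-8, J), Pow(Add(108, J), -1)), J) = Mul(Mul(Pow(Add(108, J), -1), Add(-8, J)), J) = Mul(J, Pow(Add(108, J), -1), Add(-8, J)))
Add(Add(Function('K')(Function('h')(Function('g')(-2), -8)), 4736), 17911) = Add(Add(Mul(Mul(-5, -2), Pow(Add(108, Mul(-5, -2)), -1), Add(-8, Mul(-5, -2))), 4736), 17911) = Add(Add(Mul(10, Pow(Add(108, 10), -1), Add(-8, 10)), 4736), 17911) = Add(Add(Mul(10, Pow(118, -1), 2), 4736), 17911) = Add(Add(Mul(10, Rational(1, 118), 2), 4736), 17911) = Add(Add(Rational(10, 59), 4736), 17911) = Add(Rational(279434, 59), 17911) = Rational(1336183, 59)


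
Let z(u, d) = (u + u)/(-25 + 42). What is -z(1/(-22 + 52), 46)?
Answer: -1/255 ≈ -0.0039216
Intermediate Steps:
z(u, d) = 2*u/17 (z(u, d) = (2*u)/17 = (2*u)*(1/17) = 2*u/17)
-z(1/(-22 + 52), 46) = -2/(17*(-22 + 52)) = -2/(17*30) = -1*1/255 = -1/255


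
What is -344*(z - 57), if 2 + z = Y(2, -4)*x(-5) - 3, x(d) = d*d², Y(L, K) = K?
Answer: -150672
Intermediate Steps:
x(d) = d³
z = 495 (z = -2 + (-4*(-5)³ - 3) = -2 + (-4*(-125) - 3) = -2 + (500 - 3) = -2 + 497 = 495)
-344*(z - 57) = -344*(495 - 57) = -344*438 = -150672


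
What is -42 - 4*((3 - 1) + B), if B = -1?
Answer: -46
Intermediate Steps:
-42 - 4*((3 - 1) + B) = -42 - 4*((3 - 1) - 1) = -42 - 4*(2 - 1) = -42 - 4*1 = -42 - 4 = -46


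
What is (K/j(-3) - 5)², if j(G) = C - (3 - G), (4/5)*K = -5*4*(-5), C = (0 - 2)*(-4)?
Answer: 13225/4 ≈ 3306.3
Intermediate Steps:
C = 8 (C = -2*(-4) = 8)
K = 125 (K = 5*(-5*4*(-5))/4 = 5*(-20*(-5))/4 = (5/4)*100 = 125)
j(G) = 5 + G (j(G) = 8 - (3 - G) = 8 + (-3 + G) = 5 + G)
(K/j(-3) - 5)² = (125/(5 - 3) - 5)² = (125/2 - 5)² = (115/2)² = 13225/4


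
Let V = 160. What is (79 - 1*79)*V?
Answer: 0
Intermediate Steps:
(79 - 1*79)*V = (79 - 1*79)*160 = (79 - 79)*160 = 0*160 = 0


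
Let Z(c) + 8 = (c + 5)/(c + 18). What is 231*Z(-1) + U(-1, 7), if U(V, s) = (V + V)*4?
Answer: -30628/17 ≈ -1801.6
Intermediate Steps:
U(V, s) = 8*V (U(V, s) = (2*V)*4 = 8*V)
Z(c) = -8 + (5 + c)/(18 + c) (Z(c) = -8 + (c + 5)/(c + 18) = -8 + (5 + c)/(18 + c))
231*Z(-1) + U(-1, 7) = 231*((-139 - 7*(-1))/(18 - 1)) + 8*(-1) = 231*((-139 + 7)/17) - 8 = 231*((1/17)*(-132)) - 8 = 231*(-132/17) - 8 = -30492/17 - 8 = -30628/17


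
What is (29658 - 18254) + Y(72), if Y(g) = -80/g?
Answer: 102626/9 ≈ 11403.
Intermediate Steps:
(29658 - 18254) + Y(72) = (29658 - 18254) - 80/72 = 11404 - 80*1/72 = 11404 - 10/9 = 102626/9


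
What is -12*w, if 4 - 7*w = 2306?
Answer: 27624/7 ≈ 3946.3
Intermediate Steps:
w = -2302/7 (w = 4/7 - 1/7*2306 = 4/7 - 2306/7 = -2302/7 ≈ -328.86)
-12*w = -12*(-2302/7) = 27624/7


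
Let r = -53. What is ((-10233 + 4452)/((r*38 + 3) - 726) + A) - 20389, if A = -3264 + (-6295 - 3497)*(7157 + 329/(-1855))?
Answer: -50846243684032/725305 ≈ -7.0103e+7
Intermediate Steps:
A = -18571960896/265 (A = -3264 - 9792*(7157 + 329*(-1/1855)) = -3264 - 9792*(7157 - 47/265) = -3264 - 9792*1896558/265 = -3264 - 18571095936/265 = -18571960896/265 ≈ -7.0083e+7)
((-10233 + 4452)/((r*38 + 3) - 726) + A) - 20389 = ((-10233 + 4452)/((-53*38 + 3) - 726) - 18571960896/265) - 20389 = (-5781/((-2014 + 3) - 726) - 18571960896/265) - 20389 = (-5781/(-2011 - 726) - 18571960896/265) - 20389 = (-5781/(-2737) - 18571960896/265) - 20389 = (-5781*(-1/2737) - 18571960896/265) - 20389 = (5781/2737 - 18571960896/265) - 20389 = -50831455440387/725305 - 20389 = -50846243684032/725305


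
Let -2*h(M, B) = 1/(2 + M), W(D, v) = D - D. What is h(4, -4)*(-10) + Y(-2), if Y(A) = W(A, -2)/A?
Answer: 5/6 ≈ 0.83333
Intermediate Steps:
W(D, v) = 0
Y(A) = 0 (Y(A) = 0/A = 0)
h(M, B) = -1/(2*(2 + M))
h(4, -4)*(-10) + Y(-2) = -1/(4 + 2*4)*(-10) + 0 = -1/(4 + 8)*(-10) + 0 = -1/12*(-10) + 0 = 5/6 + 0 = 5/6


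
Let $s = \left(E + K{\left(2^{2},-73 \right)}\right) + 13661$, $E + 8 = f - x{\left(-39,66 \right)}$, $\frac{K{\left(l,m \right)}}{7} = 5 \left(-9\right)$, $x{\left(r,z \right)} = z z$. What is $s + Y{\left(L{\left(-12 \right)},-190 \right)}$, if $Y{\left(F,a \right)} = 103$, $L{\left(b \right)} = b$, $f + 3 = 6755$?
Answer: $15837$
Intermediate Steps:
$x{\left(r,z \right)} = z^{2}$
$f = 6752$ ($f = -3 + 6755 = 6752$)
$K{\left(l,m \right)} = -315$ ($K{\left(l,m \right)} = 7 \cdot 5 \left(-9\right) = 7 \left(-45\right) = -315$)
$E = 2388$ ($E = -8 + \left(6752 - 66^{2}\right) = -8 + \left(6752 - 4356\right) = -8 + 2396 = 2388$)
$s = 15734$ ($s = \left(2388 - 315\right) + 13661 = 2073 + 13661 = 15734$)
$s + Y{\left(L{\left(-12 \right)},-190 \right)} = 15734 + 103 = 15837$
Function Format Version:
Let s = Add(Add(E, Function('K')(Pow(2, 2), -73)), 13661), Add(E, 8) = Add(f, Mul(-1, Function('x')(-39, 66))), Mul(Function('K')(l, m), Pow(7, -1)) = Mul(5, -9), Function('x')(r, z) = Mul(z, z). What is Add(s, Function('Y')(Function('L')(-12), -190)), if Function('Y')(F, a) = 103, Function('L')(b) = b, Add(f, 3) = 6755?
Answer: 15837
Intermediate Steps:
Function('x')(r, z) = Pow(z, 2)
f = 6752 (f = Add(-3, 6755) = 6752)
Function('K')(l, m) = -315 (Function('K')(l, m) = Mul(7, Mul(5, -9)) = Mul(7, -45) = -315)
E = 2388 (E = Add(-8, Add(6752, Mul(-1, Pow(66, 2)))) = Add(-8, Add(6752, Mul(-1, 4356))) = Add(-8, Add(6752, -4356)) = Add(-8, 2396) = 2388)
s = 15734 (s = Add(Add(2388, -315), 13661) = Add(2073, 13661) = 15734)
Add(s, Function('Y')(Function('L')(-12), -190)) = Add(15734, 103) = 15837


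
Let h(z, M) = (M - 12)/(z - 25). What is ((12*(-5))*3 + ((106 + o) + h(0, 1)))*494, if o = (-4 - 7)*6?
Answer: -1723566/25 ≈ -68943.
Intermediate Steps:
h(z, M) = (-12 + M)/(-25 + z)
o = -66 (o = -11*6 = -66)
((12*(-5))*3 + ((106 + o) + h(0, 1)))*494 = ((12*(-5))*3 + ((106 - 66) + (-12 + 1)/(-25 + 0)))*494 = (-60*3 + (40 - 11/(-25)))*494 = (-180 + (40 - 1/25*(-11)))*494 = (-180 + (40 + 11/25))*494 = (-180 + 1011/25)*494 = -3489/25*494 = -1723566/25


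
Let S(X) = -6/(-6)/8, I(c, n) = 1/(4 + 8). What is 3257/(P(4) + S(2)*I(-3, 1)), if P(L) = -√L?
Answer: -312672/191 ≈ -1637.0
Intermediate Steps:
I(c, n) = 1/12
S(X) = ⅛ (S(X) = -6*(-⅙)*(⅛) = 1*(⅛) = ⅛)
3257/(P(4) + S(2)*I(-3, 1)) = 3257/(-√4 + (⅛)*(1/12)) = 3257/(-1*2 + 1/96) = 3257/(-2 + 1/96) = 3257/(-191/96) = 3257*(-96/191) = -312672/191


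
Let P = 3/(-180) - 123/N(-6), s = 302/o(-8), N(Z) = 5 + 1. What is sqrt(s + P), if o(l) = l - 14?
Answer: I*sqrt(3729165)/330 ≈ 5.8518*I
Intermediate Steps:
o(l) = -14 + l
N(Z) = 6
s = -151/11 (s = 302/(-14 - 8) = 302/(-22) = 302*(-1/22) = -151/11 ≈ -13.727)
P = -1231/60 (P = 3/(-180) - 123/6 = 3*(-1/180) - 123*1/6 = -1/60 - 41/2 = -1231/60 ≈ -20.517)
sqrt(s + P) = sqrt(-151/11 - 1231/60) = sqrt(-22601/660) = I*sqrt(3729165)/330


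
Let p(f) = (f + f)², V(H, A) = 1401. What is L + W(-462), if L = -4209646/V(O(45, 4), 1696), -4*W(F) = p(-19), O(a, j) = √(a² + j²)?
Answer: -4715407/1401 ≈ -3365.7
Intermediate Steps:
p(f) = 4*f² (p(f) = (2*f)² = 4*f²)
W(F) = -361 (W(F) = -(-19)² = -361)
L = -4209646/1401 ≈ -3004.7
L + W(-462) = -4209646/1401 - 361 = -4715407/1401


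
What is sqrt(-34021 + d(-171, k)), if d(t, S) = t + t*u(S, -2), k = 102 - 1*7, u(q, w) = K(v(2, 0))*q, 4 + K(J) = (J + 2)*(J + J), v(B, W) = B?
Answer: 2*I*sqrt(57283) ≈ 478.68*I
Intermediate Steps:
K(J) = -4 + 2*J*(2 + J) (K(J) = -4 + (J + 2)*(J + J) = -4 + (2 + J)*(2*J) = -4 + 2*J*(2 + J))
u(q, w) = 12*q (u(q, w) = (-4 + 2*2**2 + 4*2)*q = (-4 + 2*4 + 8)*q = (-4 + 8 + 8)*q = 12*q)
k = 95 (k = 102 - 7 = 95)
d(t, S) = t + 12*S*t (d(t, S) = t + t*(12*S) = t + 12*S*t)
sqrt(-34021 + d(-171, k)) = sqrt(-34021 - 171*(1 + 12*95)) = sqrt(-34021 - 171*(1 + 1140)) = sqrt(-34021 - 171*1141) = sqrt(-34021 - 195111) = sqrt(-229132) = 2*I*sqrt(57283)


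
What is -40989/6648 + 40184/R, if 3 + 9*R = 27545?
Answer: 212561675/30516536 ≈ 6.9655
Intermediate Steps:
R = 27542/9 (R = -1/3 + (1/9)*27545 = -1/3 + 27545/9 = 27542/9 ≈ 3060.2)
-40989/6648 + 40184/R = -40989/6648 + 40184/(27542/9) = -40989*1/6648 + 40184*(9/27542) = -13663/2216 + 180828/13771 = 212561675/30516536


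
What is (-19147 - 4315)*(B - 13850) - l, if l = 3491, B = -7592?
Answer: 503068713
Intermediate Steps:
(-19147 - 4315)*(B - 13850) - l = (-19147 - 4315)*(-7592 - 13850) - 1*3491 = -23462*(-21442) - 3491 = 503072204 - 3491 = 503068713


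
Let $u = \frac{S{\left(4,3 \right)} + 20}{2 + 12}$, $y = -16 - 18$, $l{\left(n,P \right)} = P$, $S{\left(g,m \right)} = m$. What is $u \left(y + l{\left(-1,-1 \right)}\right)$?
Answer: $- \frac{115}{2} \approx -57.5$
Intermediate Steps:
$y = -34$
$u = \frac{23}{14}$ ($u = \frac{3 + 20}{2 + 12} = \frac{23}{14} \approx 1.6429$)
$u \left(y + l{\left(-1,-1 \right)}\right) = \frac{23 \left(-34 - 1\right)}{14} = \frac{23}{14} \left(-35\right) = - \frac{115}{2}$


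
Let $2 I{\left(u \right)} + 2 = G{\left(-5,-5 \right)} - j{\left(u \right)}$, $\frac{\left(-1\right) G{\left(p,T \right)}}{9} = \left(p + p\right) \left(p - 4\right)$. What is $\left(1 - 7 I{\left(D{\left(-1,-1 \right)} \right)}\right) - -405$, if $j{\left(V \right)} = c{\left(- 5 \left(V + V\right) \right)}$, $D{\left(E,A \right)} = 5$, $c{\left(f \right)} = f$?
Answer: $3073$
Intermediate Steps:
$G{\left(p,T \right)} = - 18 p \left(-4 + p\right)$ ($G{\left(p,T \right)} = - 9 \left(p + p\right) \left(p - 4\right) = - 9 \cdot 2 p \left(-4 + p\right) = - 18 p \left(-4 + p\right)$)
$j{\left(V \right)} = - 10 V$ ($j{\left(V \right)} = - 5 \left(V + V\right) = - 5 \cdot 2 V = - 10 V$)
$I{\left(u \right)} = -406 + 5 u$ ($I{\left(u \right)} = -1 + \frac{18 \left(-5\right) \left(4 - -5\right) - - 10 u}{2} = -1 + \frac{18 \left(-5\right) \left(4 + 5\right) + 10 u}{2} = -1 + \frac{18 \left(-5\right) 9 + 10 u}{2} = -1 + \frac{-810 + 10 u}{2} = -1 + \left(-405 + 5 u\right) = -406 + 5 u$)
$\left(1 - 7 I{\left(D{\left(-1,-1 \right)} \right)}\right) - -405 = \left(1 - 7 \left(-406 + 5 \cdot 5\right)\right) - -405 = \left(1 - 7 \left(-406 + 25\right)\right) + 405 = \left(1 - -2667\right) + 405 = \left(1 + 2667\right) + 405 = 2668 + 405 = 3073$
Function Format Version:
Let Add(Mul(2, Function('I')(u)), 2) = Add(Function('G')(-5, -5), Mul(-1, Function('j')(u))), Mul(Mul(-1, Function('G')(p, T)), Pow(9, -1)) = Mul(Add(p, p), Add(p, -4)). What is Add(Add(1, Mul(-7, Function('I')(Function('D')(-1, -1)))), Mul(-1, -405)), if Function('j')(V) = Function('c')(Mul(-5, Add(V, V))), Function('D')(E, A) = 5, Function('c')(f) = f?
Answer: 3073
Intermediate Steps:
Function('G')(p, T) = Mul(-18, p, Add(-4, p)) (Function('G')(p, T) = Mul(-9, Mul(Add(p, p), Add(p, -4))) = Mul(-9, Mul(Mul(2, p), Add(-4, p))) = Mul(-9, Mul(2, p, Add(-4, p))) = Mul(-18, p, Add(-4, p)))
Function('j')(V) = Mul(-10, V) (Function('j')(V) = Mul(-5, Add(V, V)) = Mul(-5, Mul(2, V)) = Mul(-10, V))
Function('I')(u) = Add(-406, Mul(5, u)) (Function('I')(u) = Add(-1, Mul(Rational(1, 2), Add(Mul(18, -5, Add(4, Mul(-1, -5))), Mul(-1, Mul(-10, u))))) = Add(-1, Mul(Rational(1, 2), Add(Mul(18, -5, Add(4, 5)), Mul(10, u)))) = Add(-1, Mul(Rational(1, 2), Add(Mul(18, -5, 9), Mul(10, u)))) = Add(-1, Mul(Rational(1, 2), Add(-810, Mul(10, u)))) = Add(-1, Add(-405, Mul(5, u))) = Add(-406, Mul(5, u)))
Add(Add(1, Mul(-7, Function('I')(Function('D')(-1, -1)))), Mul(-1, -405)) = Add(Add(1, Mul(-7, Add(-406, Mul(5, 5)))), Mul(-1, -405)) = Add(Add(1, Mul(-7, Add(-406, 25))), 405) = Add(Add(1, Mul(-7, -381)), 405) = Add(Add(1, 2667), 405) = Add(2668, 405) = 3073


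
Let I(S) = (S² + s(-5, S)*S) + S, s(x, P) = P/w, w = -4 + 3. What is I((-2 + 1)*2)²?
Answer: 4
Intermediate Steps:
w = -1
s(x, P) = -P (s(x, P) = P/(-1) = P*(-1) = -P)
I(S) = S (I(S) = (S² + (-S)*S) + S = (S² - S²) + S = 0 + S = S)
I((-2 + 1)*2)² = ((-2 + 1)*2)² = (-1*2)² = (-2)² = 4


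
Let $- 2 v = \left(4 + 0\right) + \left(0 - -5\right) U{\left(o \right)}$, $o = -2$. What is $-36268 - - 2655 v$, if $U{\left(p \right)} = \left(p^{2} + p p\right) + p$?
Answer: $-81403$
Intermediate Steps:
$U{\left(p \right)} = p + 2 p^{2}$ ($U{\left(p \right)} = \left(p^{2} + p^{2}\right) + p = 2 p^{2} + p = p + 2 p^{2}$)
$v = -17$ ($v = - \frac{\left(4 + 0\right) + \left(0 - -5\right) \left(- 2 \left(1 + 2 \left(-2\right)\right)\right)}{2} = - \frac{4 + \left(0 + 5\right) \left(- 2 \left(1 - 4\right)\right)}{2} = - \frac{4 + 5 \left(\left(-2\right) \left(-3\right)\right)}{2} = - \frac{4 + 5 \cdot 6}{2} = - \frac{4 + 30}{2} = \left(- \frac{1}{2}\right) 34 = -17$)
$-36268 - - 2655 v = -36268 - \left(-2655\right) \left(-17\right) = -36268 - 45135 = -81403$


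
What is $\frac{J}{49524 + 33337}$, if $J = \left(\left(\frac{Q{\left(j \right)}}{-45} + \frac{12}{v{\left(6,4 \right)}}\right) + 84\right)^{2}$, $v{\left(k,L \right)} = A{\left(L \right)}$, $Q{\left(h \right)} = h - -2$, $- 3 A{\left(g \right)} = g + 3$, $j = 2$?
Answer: $\frac{615635344}{8221882725} \approx 0.074878$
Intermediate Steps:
$A{\left(g \right)} = -1 - \frac{g}{3}$ ($A{\left(g \right)} = - \frac{g + 3}{3} = - \frac{3 + g}{3} = -1 - \frac{g}{3}$)
$Q{\left(h \right)} = 2 + h$ ($Q{\left(h \right)} = h + 2 = 2 + h$)
$v{\left(k,L \right)} = -1 - \frac{L}{3}$
$J = \frac{615635344}{99225}$ ($J = \left(\left(\frac{2 + 2}{-45} + \frac{12}{-1 - \frac{4}{3}}\right) + 84\right)^{2} = \left(\left(4 \left(- \frac{1}{45}\right) + \frac{12}{-1 - \frac{4}{3}}\right) + 84\right)^{2} = \left(\left(- \frac{4}{45} + \frac{12}{- \frac{7}{3}}\right) + 84\right)^{2} = \left(\left(- \frac{4}{45} + 12 \left(- \frac{3}{7}\right)\right) + 84\right)^{2} = \left(\left(- \frac{4}{45} - \frac{36}{7}\right) + 84\right)^{2} = \left(- \frac{1648}{315} + 84\right)^{2} = \left(\frac{24812}{315}\right)^{2} = \frac{615635344}{99225} \approx 6204.4$)
$\frac{J}{49524 + 33337} = \frac{615635344}{99225 \left(49524 + 33337\right)} = \frac{615635344}{99225 \cdot 82861} = \frac{615635344}{99225} \cdot \frac{1}{82861} = \frac{615635344}{8221882725}$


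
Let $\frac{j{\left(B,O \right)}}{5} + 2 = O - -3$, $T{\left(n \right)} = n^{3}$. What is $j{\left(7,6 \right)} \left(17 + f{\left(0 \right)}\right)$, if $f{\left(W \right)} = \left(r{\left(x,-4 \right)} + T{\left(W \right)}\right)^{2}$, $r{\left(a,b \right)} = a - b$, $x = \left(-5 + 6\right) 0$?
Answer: $1155$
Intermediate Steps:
$x = 0$ ($x = 1 \cdot 0 = 0$)
$j{\left(B,O \right)} = 5 + 5 O$ ($j{\left(B,O \right)} = -10 + 5 \left(O - -3\right) = -10 + 5 \left(O + 3\right) = -10 + 5 \left(3 + O\right) = -10 + \left(15 + 5 O\right) = 5 + 5 O$)
$f{\left(W \right)} = \left(4 + W^{3}\right)^{2}$ ($f{\left(W \right)} = \left(\left(0 - -4\right) + W^{3}\right)^{2} = \left(\left(0 + 4\right) + W^{3}\right)^{2} = \left(4 + W^{3}\right)^{2}$)
$j{\left(7,6 \right)} \left(17 + f{\left(0 \right)}\right) = \left(5 + 5 \cdot 6\right) \left(17 + \left(4 + 0^{3}\right)^{2}\right) = \left(5 + 30\right) \left(17 + \left(4 + 0\right)^{2}\right) = 35 \left(17 + 4^{2}\right) = 35 \left(17 + 16\right) = 35 \cdot 33 = 1155$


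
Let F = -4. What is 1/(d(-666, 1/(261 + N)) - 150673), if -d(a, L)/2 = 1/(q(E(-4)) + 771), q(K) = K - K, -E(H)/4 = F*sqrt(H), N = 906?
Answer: -771/116168885 ≈ -6.6369e-6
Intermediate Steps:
E(H) = 16*sqrt(H) (E(H) = -(-16)*sqrt(H) = 16*sqrt(H))
q(K) = 0
d(a, L) = -2/771 (d(a, L) = -2/(0 + 771) = -2/771)
1/(d(-666, 1/(261 + N)) - 150673) = 1/(-2/771 - 150673) = 1/(-116168885/771) = -771/116168885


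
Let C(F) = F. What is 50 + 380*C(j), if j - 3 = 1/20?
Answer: 1209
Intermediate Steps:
j = 61/20 (j = 3 + 1/20 = 61/20 ≈ 3.0500)
50 + 380*C(j) = 50 + 380*(61/20) = 50 + 1159 = 1209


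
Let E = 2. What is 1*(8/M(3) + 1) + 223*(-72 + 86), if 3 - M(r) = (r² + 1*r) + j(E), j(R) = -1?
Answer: 3122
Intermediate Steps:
M(r) = 4 - r - r² (M(r) = 3 - ((r² + 1*r) - 1) = 3 - ((r² + r) - 1) = 3 - ((r + r²) - 1) = 3 - (-1 + r + r²) = 3 + (1 - r - r²) = 4 - r - r²)
1*(8/M(3) + 1) + 223*(-72 + 86) = 1*(8/(4 - 1*3 - 1*3²) + 1) + 223*(-72 + 86) = 1*(8/(4 - 3 - 1*9) + 1) + 223*14 = 1*(8/(4 - 3 - 9) + 1) + 3122 = 1*(8/(-8) + 1) + 3122 = 1*(8*(-⅛) + 1) + 3122 = 1*(-1 + 1) + 3122 = 1*0 + 3122 = 0 + 3122 = 3122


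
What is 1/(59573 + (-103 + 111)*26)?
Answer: 1/59781 ≈ 1.6728e-5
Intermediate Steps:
1/(59573 + (-103 + 111)*26) = 1/(59573 + 8*26) = 1/(59573 + 208) = 1/59781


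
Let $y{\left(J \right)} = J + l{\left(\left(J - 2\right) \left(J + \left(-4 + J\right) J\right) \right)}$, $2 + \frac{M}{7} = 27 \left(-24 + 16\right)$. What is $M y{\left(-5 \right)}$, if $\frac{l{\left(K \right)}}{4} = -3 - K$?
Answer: $-1683178$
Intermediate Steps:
$M = -1526$ ($M = -14 + 7 \cdot 27 \left(-24 + 16\right) = -14 + 7 \cdot 27 \left(-8\right) = -14 + 7 \left(-216\right) = -14 - 1512 = -1526$)
$l{\left(K \right)} = -12 - 4 K$ ($l{\left(K \right)} = 4 \left(-3 - K\right) = -12 - 4 K$)
$y{\left(J \right)} = -12 + J - 4 \left(-2 + J\right) \left(J + J \left(-4 + J\right)\right)$ ($y{\left(J \right)} = J - \left(12 + 4 \left(J - 2\right) \left(J + \left(-4 + J\right) J\right)\right) = J - \left(12 + 4 \left(-2 + J\right) \left(J + J \left(-4 + J\right)\right)\right) = -12 + J - 4 \left(-2 + J\right) \left(J + J \left(-4 + J\right)\right)$)
$M y{\left(-5 \right)} = - 1526 \left(-12 - 5 - - 20 \left(6 + \left(-5\right)^{2} - -25\right)\right) = - 1526 \left(-12 - 5 - - 20 \left(6 + 25 + 25\right)\right) = - 1526 \left(-12 - 5 - \left(-20\right) 56\right) = - 1526 \left(-12 - 5 + 1120\right) = \left(-1526\right) 1103 = -1683178$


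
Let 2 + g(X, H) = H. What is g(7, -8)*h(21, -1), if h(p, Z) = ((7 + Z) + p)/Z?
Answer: 270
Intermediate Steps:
g(X, H) = -2 + H
h(p, Z) = (7 + Z + p)/Z
g(7, -8)*h(21, -1) = (-2 - 8)*((7 - 1 + 21)/(-1)) = -(-10)*27 = -10*(-27) = 270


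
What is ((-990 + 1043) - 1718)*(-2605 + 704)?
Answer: 3165165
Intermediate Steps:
((-990 + 1043) - 1718)*(-2605 + 704) = (53 - 1718)*(-1901) = -1665*(-1901) = 3165165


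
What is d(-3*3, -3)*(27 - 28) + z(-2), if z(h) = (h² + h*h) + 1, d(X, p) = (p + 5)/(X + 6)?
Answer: 29/3 ≈ 9.6667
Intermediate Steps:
d(X, p) = (5 + p)/(6 + X)
z(h) = 1 + 2*h² (z(h) = (h² + h²) + 1 = 2*h² + 1 = 1 + 2*h²)
d(-3*3, -3)*(27 - 28) + z(-2) = ((5 - 3)/(6 - 3*3))*(27 - 28) + (1 + 2*(-2)²) = (2/(6 - 9))*(-1) + (1 + 2*4) = (2/(-3))*(-1) + (1 + 8) = -⅓*2*(-1) + 9 = -⅔*(-1) + 9 = ⅔ + 9 = 29/3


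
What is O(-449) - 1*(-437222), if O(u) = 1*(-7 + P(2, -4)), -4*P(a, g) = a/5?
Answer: 4372149/10 ≈ 4.3722e+5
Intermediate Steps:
P(a, g) = -a/20 (P(a, g) = -a/(4*5) = -a/20)
O(u) = -71/10 (O(u) = 1*(-7 - 1/20*2) = 1*(-7 - 1/10) = 1*(-71/10) = -71/10)
O(-449) - 1*(-437222) = -71/10 - 1*(-437222) = -71/10 + 437222 = 4372149/10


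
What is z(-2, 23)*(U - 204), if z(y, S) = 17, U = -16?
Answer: -3740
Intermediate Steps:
z(-2, 23)*(U - 204) = 17*(-16 - 204) = 17*(-220) = -3740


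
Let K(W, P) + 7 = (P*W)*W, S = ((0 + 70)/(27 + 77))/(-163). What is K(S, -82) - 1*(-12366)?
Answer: 443951148167/35921288 ≈ 12359.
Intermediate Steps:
S = -35/8476 (S = (70/104)*(-1/163) = (70*(1/104))*(-1/163) = (35/52)*(-1/163) = -35/8476 ≈ -0.0041293)
K(W, P) = -7 + P*W² (K(W, P) = -7 + (P*W)*W = -7 + P*W²)
K(S, -82) - 1*(-12366) = (-7 - 82*(-35/8476)²) - 1*(-12366) = (-7 - 82*1225/71842576) + 12366 = (-7 - 50225/35921288) + 12366 = -251499241/35921288 + 12366 = 443951148167/35921288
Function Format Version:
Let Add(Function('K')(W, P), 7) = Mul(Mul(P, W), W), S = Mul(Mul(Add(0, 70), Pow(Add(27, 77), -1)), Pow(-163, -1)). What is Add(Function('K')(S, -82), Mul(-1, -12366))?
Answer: Rational(443951148167, 35921288) ≈ 12359.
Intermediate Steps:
S = Rational(-35, 8476) (S = Mul(Mul(70, Pow(104, -1)), Rational(-1, 163)) = Mul(Mul(70, Rational(1, 104)), Rational(-1, 163)) = Mul(Rational(35, 52), Rational(-1, 163)) = Rational(-35, 8476) ≈ -0.0041293)
Function('K')(W, P) = Add(-7, Mul(P, Pow(W, 2))) (Function('K')(W, P) = Add(-7, Mul(Mul(P, W), W)) = Add(-7, Mul(P, Pow(W, 2))))
Add(Function('K')(S, -82), Mul(-1, -12366)) = Add(Add(-7, Mul(-82, Pow(Rational(-35, 8476), 2))), Mul(-1, -12366)) = Add(Add(-7, Mul(-82, Rational(1225, 71842576))), 12366) = Add(Add(-7, Rational(-50225, 35921288)), 12366) = Add(Rational(-251499241, 35921288), 12366) = Rational(443951148167, 35921288)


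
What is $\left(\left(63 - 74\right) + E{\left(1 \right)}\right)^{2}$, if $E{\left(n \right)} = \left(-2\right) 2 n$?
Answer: $225$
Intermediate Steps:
$E{\left(n \right)} = - 4 n$
$\left(\left(63 - 74\right) + E{\left(1 \right)}\right)^{2} = \left(\left(63 - 74\right) - 4\right)^{2} = \left(-11 - 4\right)^{2} = \left(-15\right)^{2} = 225$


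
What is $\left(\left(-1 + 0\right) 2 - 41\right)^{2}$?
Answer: $1849$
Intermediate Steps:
$\left(\left(-1 + 0\right) 2 - 41\right)^{2} = \left(\left(-1\right) 2 - 41\right)^{2} = \left(-2 - 41\right)^{2} = \left(-43\right)^{2} = 1849$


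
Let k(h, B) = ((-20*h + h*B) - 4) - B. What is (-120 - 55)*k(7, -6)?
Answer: 31500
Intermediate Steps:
k(h, B) = -4 - B - 20*h + B*h (k(h, B) = ((-20*h + B*h) - 4) - B = (-4 - 20*h + B*h) - B = -4 - B - 20*h + B*h)
(-120 - 55)*k(7, -6) = (-120 - 55)*(-4 - 1*(-6) - 20*7 - 6*7) = -175*(-4 + 6 - 140 - 42) = -175*(-180) = 31500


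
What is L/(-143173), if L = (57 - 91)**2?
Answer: -1156/143173 ≈ -0.0080741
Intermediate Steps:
L = 1156 (L = (-34)**2 = 1156)
L/(-143173) = 1156/(-143173) = 1156*(-1/143173) = -1156/143173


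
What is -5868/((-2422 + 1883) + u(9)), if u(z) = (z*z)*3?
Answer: 1467/74 ≈ 19.824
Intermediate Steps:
u(z) = 3*z² (u(z) = z²*3 = 3*z²)
-5868/((-2422 + 1883) + u(9)) = -5868/((-2422 + 1883) + 3*9²) = -5868/(-539 + 3*81) = -5868/(-539 + 243) = -5868/(-296) = -5868*(-1/296) = 1467/74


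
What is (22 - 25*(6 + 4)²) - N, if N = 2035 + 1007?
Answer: -5520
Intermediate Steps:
N = 3042
(22 - 25*(6 + 4)²) - N = (22 - 25*(6 + 4)²) - 1*3042 = (22 - 25*10²) - 3042 = (22 - 25*100) - 3042 = (22 - 2500) - 3042 = -2478 - 3042 = -5520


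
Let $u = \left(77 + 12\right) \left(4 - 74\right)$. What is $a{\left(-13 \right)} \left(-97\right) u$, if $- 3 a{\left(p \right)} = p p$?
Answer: $- \frac{102128390}{3} \approx -3.4043 \cdot 10^{7}$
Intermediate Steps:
$a{\left(p \right)} = - \frac{p^{2}}{3}$ ($a{\left(p \right)} = - \frac{p p}{3} = - \frac{p^{2}}{3}$)
$u = -6230$ ($u = 89 \left(-70\right) = -6230$)
$a{\left(-13 \right)} \left(-97\right) u = - \frac{\left(-13\right)^{2}}{3} \left(-97\right) \left(-6230\right) = \left(- \frac{1}{3}\right) 169 \left(-97\right) \left(-6230\right) = \left(- \frac{169}{3}\right) \left(-97\right) \left(-6230\right) = \frac{16393}{3} \left(-6230\right) = - \frac{102128390}{3}$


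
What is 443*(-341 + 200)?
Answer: -62463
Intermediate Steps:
443*(-341 + 200) = 443*(-141) = -62463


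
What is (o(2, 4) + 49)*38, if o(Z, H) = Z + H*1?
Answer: 2090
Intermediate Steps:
o(Z, H) = H + Z (o(Z, H) = Z + H = H + Z)
(o(2, 4) + 49)*38 = ((4 + 2) + 49)*38 = (6 + 49)*38 = 55*38 = 2090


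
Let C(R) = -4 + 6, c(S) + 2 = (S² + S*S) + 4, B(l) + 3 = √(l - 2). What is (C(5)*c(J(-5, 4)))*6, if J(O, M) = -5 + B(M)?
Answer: 1608 - 384*√2 ≈ 1064.9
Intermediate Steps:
B(l) = -3 + √(-2 + l) (B(l) = -3 + √(l - 2) = -3 + √(-2 + l))
J(O, M) = -8 + √(-2 + M) (J(O, M) = -5 + (-3 + √(-2 + M)) = -8 + √(-2 + M))
c(S) = 2 + 2*S² (c(S) = -2 + ((S² + S*S) + 4) = -2 + ((S² + S²) + 4) = -2 + (2*S² + 4) = -2 + (4 + 2*S²) = 2 + 2*S²)
C(R) = 2
(C(5)*c(J(-5, 4)))*6 = (2*(2 + 2*(-8 + √(-2 + 4))²))*6 = (2*(2 + 2*(-8 + √2)²))*6 = (4 + 4*(-8 + √2)²)*6 = 24 + 24*(-8 + √2)²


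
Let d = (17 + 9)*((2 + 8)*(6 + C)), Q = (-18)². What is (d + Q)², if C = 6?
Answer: 11861136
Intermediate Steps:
Q = 324
d = 3120 (d = (17 + 9)*((2 + 8)*(6 + 6)) = 26*(10*12) = 26*120 = 3120)
(d + Q)² = (3120 + 324)² = 3444² = 11861136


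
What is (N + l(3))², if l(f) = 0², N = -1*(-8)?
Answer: 64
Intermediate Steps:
N = 8
l(f) = 0
(N + l(3))² = (8 + 0)² = 8² = 64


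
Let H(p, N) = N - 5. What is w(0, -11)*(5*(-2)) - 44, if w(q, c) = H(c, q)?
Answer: 6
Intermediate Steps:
H(p, N) = -5 + N
w(q, c) = -5 + q
w(0, -11)*(5*(-2)) - 44 = (-5 + 0)*(5*(-2)) - 44 = -5*(-10) - 44 = 50 - 44 = 6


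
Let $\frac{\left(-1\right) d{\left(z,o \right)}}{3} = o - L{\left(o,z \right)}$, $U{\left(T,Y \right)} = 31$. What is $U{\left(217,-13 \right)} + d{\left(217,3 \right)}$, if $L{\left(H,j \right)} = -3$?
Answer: $13$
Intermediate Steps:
$d{\left(z,o \right)} = -9 - 3 o$ ($d{\left(z,o \right)} = - 3 \left(o - -3\right) = - 3 \left(o + 3\right) = - 3 \left(3 + o\right) = -9 - 3 o$)
$U{\left(217,-13 \right)} + d{\left(217,3 \right)} = 31 - 18 = 13$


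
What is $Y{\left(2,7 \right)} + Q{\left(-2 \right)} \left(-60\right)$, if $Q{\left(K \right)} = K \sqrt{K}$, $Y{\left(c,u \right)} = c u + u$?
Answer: $21 + 120 i \sqrt{2} \approx 21.0 + 169.71 i$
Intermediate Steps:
$Y{\left(c,u \right)} = u + c u$
$Q{\left(K \right)} = K^{\frac{3}{2}}$
$Y{\left(2,7 \right)} + Q{\left(-2 \right)} \left(-60\right) = 7 \left(1 + 2\right) + \left(-2\right)^{\frac{3}{2}} \left(-60\right) = 7 \cdot 3 + - 2 i \sqrt{2} \left(-60\right) = 21 + 120 i \sqrt{2}$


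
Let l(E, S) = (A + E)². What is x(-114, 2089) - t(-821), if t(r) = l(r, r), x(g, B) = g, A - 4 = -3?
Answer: -672514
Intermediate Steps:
A = 1 (A = 4 - 3 = 1)
l(E, S) = (1 + E)²
t(r) = (1 + r)²
x(-114, 2089) - t(-821) = -114 - (1 - 821)² = -114 - 1*(-820)² = -114 - 1*672400 = -114 - 672400 = -672514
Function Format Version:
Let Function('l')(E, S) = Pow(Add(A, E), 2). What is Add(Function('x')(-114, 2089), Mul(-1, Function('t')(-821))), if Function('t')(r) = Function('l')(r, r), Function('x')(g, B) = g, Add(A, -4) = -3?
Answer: -672514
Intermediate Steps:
A = 1 (A = Add(4, -3) = 1)
Function('l')(E, S) = Pow(Add(1, E), 2)
Function('t')(r) = Pow(Add(1, r), 2)
Add(Function('x')(-114, 2089), Mul(-1, Function('t')(-821))) = Add(-114, Mul(-1, Pow(Add(1, -821), 2))) = Add(-114, Mul(-1, Pow(-820, 2))) = Add(-114, Mul(-1, 672400)) = Add(-114, -672400) = -672514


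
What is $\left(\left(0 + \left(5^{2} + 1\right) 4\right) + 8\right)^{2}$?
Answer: $12544$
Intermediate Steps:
$\left(\left(0 + \left(5^{2} + 1\right) 4\right) + 8\right)^{2} = \left(\left(0 + \left(25 + 1\right) 4\right) + 8\right)^{2} = \left(\left(0 + 26 \cdot 4\right) + 8\right)^{2} = \left(\left(0 + 104\right) + 8\right)^{2} = \left(104 + 8\right)^{2} = 112^{2} = 12544$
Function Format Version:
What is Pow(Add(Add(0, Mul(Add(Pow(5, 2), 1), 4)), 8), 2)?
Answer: 12544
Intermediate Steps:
Pow(Add(Add(0, Mul(Add(Pow(5, 2), 1), 4)), 8), 2) = Pow(Add(Add(0, Mul(Add(25, 1), 4)), 8), 2) = Pow(Add(Add(0, Mul(26, 4)), 8), 2) = Pow(Add(Add(0, 104), 8), 2) = Pow(Add(104, 8), 2) = Pow(112, 2) = 12544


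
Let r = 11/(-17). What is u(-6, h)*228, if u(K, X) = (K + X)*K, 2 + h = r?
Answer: 201096/17 ≈ 11829.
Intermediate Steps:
r = -11/17 (r = 11*(-1/17) = -11/17 ≈ -0.64706)
h = -45/17 (h = -2 - 11/17 = -45/17 ≈ -2.6471)
u(K, X) = K*(K + X)
u(-6, h)*228 = -6*(-6 - 45/17)*228 = -6*(-147/17)*228 = (882/17)*228 = 201096/17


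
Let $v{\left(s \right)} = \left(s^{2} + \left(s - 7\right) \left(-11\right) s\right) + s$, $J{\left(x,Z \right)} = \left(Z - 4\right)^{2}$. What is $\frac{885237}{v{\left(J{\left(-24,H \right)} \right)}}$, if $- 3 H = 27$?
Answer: $- \frac{885237}{272428} \approx -3.2494$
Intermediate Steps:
$H = -9$ ($H = \left(- \frac{1}{3}\right) 27 = -9$)
$J{\left(x,Z \right)} = \left(-4 + Z\right)^{2}$
$v{\left(s \right)} = s + s^{2} + s \left(77 - 11 s\right)$ ($v{\left(s \right)} = \left(s^{2} + \left(-7 + s\right) \left(-11\right) s\right) + s = \left(s^{2} + \left(77 - 11 s\right) s\right) + s = \left(s^{2} + s \left(77 - 11 s\right)\right) + s = s + s^{2} + s \left(77 - 11 s\right)$)
$\frac{885237}{v{\left(J{\left(-24,H \right)} \right)}} = \frac{885237}{2 \left(-4 - 9\right)^{2} \left(39 - 5 \left(-4 - 9\right)^{2}\right)} = \frac{885237}{2 \left(-13\right)^{2} \left(39 - 5 \left(-13\right)^{2}\right)} = \frac{885237}{2 \cdot 169 \left(39 - 845\right)} = \frac{885237}{2 \cdot 169 \left(-806\right)} = \frac{885237}{-272428} = 885237 \left(- \frac{1}{272428}\right) = - \frac{885237}{272428}$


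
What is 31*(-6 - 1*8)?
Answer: -434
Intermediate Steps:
31*(-6 - 1*8) = 31*(-6 - 8) = 31*(-14) = -434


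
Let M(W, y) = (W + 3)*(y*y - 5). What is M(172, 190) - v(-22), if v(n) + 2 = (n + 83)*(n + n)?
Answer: 6319311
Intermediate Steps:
v(n) = -2 + 2*n*(83 + n) (v(n) = -2 + (n + 83)*(n + n) = -2 + (83 + n)*(2*n) = -2 + 2*n*(83 + n))
M(W, y) = (-5 + y²)*(3 + W) (M(W, y) = (3 + W)*(y² - 5) = (3 + W)*(-5 + y²) = (-5 + y²)*(3 + W))
M(172, 190) - v(-22) = (-15 - 5*172 + 3*190² + 172*190²) - (-2 + 2*(-22)² + 166*(-22)) = (-15 - 860 + 3*36100 + 172*36100) - (-2 + 2*484 - 3652) = (-15 - 860 + 108300 + 6209200) - (-2 + 968 - 3652) = 6316625 - 1*(-2686) = 6316625 + 2686 = 6319311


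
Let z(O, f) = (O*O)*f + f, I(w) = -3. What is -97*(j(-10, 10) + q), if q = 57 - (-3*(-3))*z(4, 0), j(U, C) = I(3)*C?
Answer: -2619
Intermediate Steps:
z(O, f) = f + f*O² (z(O, f) = O²*f + f = f*O² + f = f + f*O²)
j(U, C) = -3*C
q = 57 (q = 57 - (-3*(-3))*0*(1 + 4²) = 57 - 9*0*(1 + 16) = 57 - 9*0*17 = 57 - 9*0 = 57 - 1*0 = 57 + 0 = 57)
-97*(j(-10, 10) + q) = -97*(-3*10 + 57) = -97*(-30 + 57) = -97*27 = -2619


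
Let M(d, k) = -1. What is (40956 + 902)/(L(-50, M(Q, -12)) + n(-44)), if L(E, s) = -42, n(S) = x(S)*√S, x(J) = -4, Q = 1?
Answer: -439509/617 + 83716*I*√11/617 ≈ -712.33 + 450.01*I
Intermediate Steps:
n(S) = -4*√S
(40956 + 902)/(L(-50, M(Q, -12)) + n(-44)) = (40956 + 902)/(-42 - 8*I*√11) = 41858/(-42 - 8*I*√11)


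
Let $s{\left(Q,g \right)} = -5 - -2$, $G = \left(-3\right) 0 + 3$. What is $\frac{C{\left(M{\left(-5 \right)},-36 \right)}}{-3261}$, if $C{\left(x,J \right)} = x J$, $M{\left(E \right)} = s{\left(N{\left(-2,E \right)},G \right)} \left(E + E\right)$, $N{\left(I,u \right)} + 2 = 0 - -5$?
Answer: $\frac{360}{1087} \approx 0.33119$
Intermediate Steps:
$N{\left(I,u \right)} = 3$ ($N{\left(I,u \right)} = -2 + \left(0 - -5\right) = -2 + \left(0 + 5\right) = -2 + 5 = 3$)
$G = 3$ ($G = 0 + 3 = 3$)
$s{\left(Q,g \right)} = -3$ ($s{\left(Q,g \right)} = -5 + 2 = -3$)
$M{\left(E \right)} = - 6 E$ ($M{\left(E \right)} = - 3 \left(E + E\right) = - 3 \cdot 2 E = - 6 E$)
$C{\left(x,J \right)} = J x$
$\frac{C{\left(M{\left(-5 \right)},-36 \right)}}{-3261} = \frac{\left(-36\right) \left(\left(-6\right) \left(-5\right)\right)}{-3261} = \left(-36\right) 30 \left(- \frac{1}{3261}\right) = \left(-1080\right) \left(- \frac{1}{3261}\right) = \frac{360}{1087}$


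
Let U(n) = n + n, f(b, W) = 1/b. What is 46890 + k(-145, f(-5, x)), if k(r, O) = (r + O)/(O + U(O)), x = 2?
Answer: 47132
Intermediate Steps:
U(n) = 2*n
k(r, O) = (O + r)/(3*O) (k(r, O) = (r + O)/(O + 2*O) = (O + r)/((3*O)) = (O + r)*(1/(3*O)) = (O + r)/(3*O))
46890 + k(-145, f(-5, x)) = 46890 + (1/(-5) - 145)/(3*(1/(-5))) = 46890 + (-1/5 - 145)/(3*(-1/5)) = 46890 + (1/3)*(-5)*(-726/5) = 46890 + 242 = 47132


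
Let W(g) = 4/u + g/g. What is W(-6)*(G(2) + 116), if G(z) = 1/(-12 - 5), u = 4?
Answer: 3942/17 ≈ 231.88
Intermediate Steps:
W(g) = 2 (W(g) = 4/4 + g/g = 4*(¼) + 1 = 1 + 1 = 2)
G(z) = -1/17 (G(z) = 1/(-17) = -1/17)
W(-6)*(G(2) + 116) = 2*(-1/17 + 116) = 2*(1971/17) = 3942/17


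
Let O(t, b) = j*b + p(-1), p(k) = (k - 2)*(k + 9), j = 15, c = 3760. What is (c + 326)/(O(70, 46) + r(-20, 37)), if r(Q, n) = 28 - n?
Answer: 454/73 ≈ 6.2192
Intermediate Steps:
p(k) = (-2 + k)*(9 + k)
O(t, b) = -24 + 15*b (O(t, b) = 15*b + (-18 + (-1)² + 7*(-1)) = 15*b + (-18 + 1 - 7) = 15*b - 24 = -24 + 15*b)
(c + 326)/(O(70, 46) + r(-20, 37)) = (3760 + 326)/((-24 + 15*46) + (28 - 1*37)) = 4086/((-24 + 690) + (28 - 37)) = 4086/(666 - 9) = 4086/657 = 4086*(1/657) = 454/73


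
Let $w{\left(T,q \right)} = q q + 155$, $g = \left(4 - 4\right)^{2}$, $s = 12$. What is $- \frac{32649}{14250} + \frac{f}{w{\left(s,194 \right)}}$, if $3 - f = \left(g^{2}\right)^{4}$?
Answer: $- \frac{7215179}{3149250} \approx -2.2911$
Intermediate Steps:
$g = 0$ ($g = 0^{2} = 0$)
$w{\left(T,q \right)} = 155 + q^{2}$ ($w{\left(T,q \right)} = q^{2} + 155 = 155 + q^{2}$)
$f = 3$ ($f = 3 - \left(0^{2}\right)^{4} = 3 - 0^{4} = 3 - 0 = 3 + 0 = 3$)
$- \frac{32649}{14250} + \frac{f}{w{\left(s,194 \right)}} = - \frac{32649}{14250} + \frac{3}{155 + 194^{2}} = \left(-32649\right) \frac{1}{14250} + \frac{3}{155 + 37636} = - \frac{10883}{4750} + \frac{3}{37791} = - \frac{10883}{4750} + 3 \cdot \frac{1}{37791} = - \frac{10883}{4750} + \frac{1}{12597} = - \frac{7215179}{3149250}$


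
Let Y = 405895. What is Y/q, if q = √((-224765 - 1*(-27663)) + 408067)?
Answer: 81179*√210965/42193 ≈ 883.71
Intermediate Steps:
q = √210965 (q = √((-224765 + 27663) + 408067) = √(-197102 + 408067) = √210965 ≈ 459.31)
Y/q = 405895/(√210965) = 405895*(√210965/210965) = 81179*√210965/42193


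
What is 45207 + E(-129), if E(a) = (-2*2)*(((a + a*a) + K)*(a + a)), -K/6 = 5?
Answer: 17054631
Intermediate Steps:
K = -30 (K = -6*5 = -30)
E(a) = -8*a*(-30 + a + a²) (E(a) = (-2*2)*(((a + a*a) - 30)*(a + a)) = -4*((a + a²) - 30)*2*a = -4*(-30 + a + a²)*2*a = -8*a*(-30 + a + a²))
45207 + E(-129) = 45207 + 8*(-129)*(30 - 1*(-129) - 1*(-129)²) = 45207 + 8*(-129)*(30 + 129 - 1*16641) = 45207 + 8*(-129)*(30 + 129 - 16641) = 45207 + 8*(-129)*(-16482) = 45207 + 17009424 = 17054631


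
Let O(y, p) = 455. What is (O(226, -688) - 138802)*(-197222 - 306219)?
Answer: 69649552027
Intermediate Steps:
(O(226, -688) - 138802)*(-197222 - 306219) = (455 - 138802)*(-197222 - 306219) = -138347*(-503441) = 69649552027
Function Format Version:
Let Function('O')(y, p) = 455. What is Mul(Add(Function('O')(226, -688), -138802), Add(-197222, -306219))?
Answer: 69649552027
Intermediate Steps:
Mul(Add(Function('O')(226, -688), -138802), Add(-197222, -306219)) = Mul(Add(455, -138802), Add(-197222, -306219)) = Mul(-138347, -503441) = 69649552027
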